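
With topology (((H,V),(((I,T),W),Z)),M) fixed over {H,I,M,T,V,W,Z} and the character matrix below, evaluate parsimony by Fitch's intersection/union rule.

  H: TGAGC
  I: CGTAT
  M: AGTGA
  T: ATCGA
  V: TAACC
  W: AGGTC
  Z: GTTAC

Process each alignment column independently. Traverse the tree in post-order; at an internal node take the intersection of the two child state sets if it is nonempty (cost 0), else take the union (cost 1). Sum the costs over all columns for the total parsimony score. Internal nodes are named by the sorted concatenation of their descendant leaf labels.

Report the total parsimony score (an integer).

site 0, node HV: H={T} ∩ V={T} → {T} (+0)
site 0, node IT: I={C} ∪ T={A} → {A,C} (+1)
site 0, node ITW: IT={A,C} ∩ W={A} → {A} (+0)
site 0, node ITWZ: ITW={A} ∪ Z={G} → {A,G} (+1)
site 0, node HITVWZ: HV={T} ∪ ITWZ={A,G} → {A,G,T} (+1)
site 0, node HIMTVWZ: HITVWZ={A,G,T} ∩ M={A} → {A} (+0)
site 1, node HV: H={G} ∪ V={A} → {A,G} (+1)
site 1, node IT: I={G} ∪ T={T} → {G,T} (+1)
site 1, node ITW: IT={G,T} ∩ W={G} → {G} (+0)
site 1, node ITWZ: ITW={G} ∪ Z={T} → {G,T} (+1)
site 1, node HITVWZ: HV={A,G} ∩ ITWZ={G,T} → {G} (+0)
site 1, node HIMTVWZ: HITVWZ={G} ∩ M={G} → {G} (+0)
site 2, node HV: H={A} ∩ V={A} → {A} (+0)
site 2, node IT: I={T} ∪ T={C} → {C,T} (+1)
site 2, node ITW: IT={C,T} ∪ W={G} → {C,G,T} (+1)
site 2, node ITWZ: ITW={C,G,T} ∩ Z={T} → {T} (+0)
site 2, node HITVWZ: HV={A} ∪ ITWZ={T} → {A,T} (+1)
site 2, node HIMTVWZ: HITVWZ={A,T} ∩ M={T} → {T} (+0)
site 3, node HV: H={G} ∪ V={C} → {C,G} (+1)
site 3, node IT: I={A} ∪ T={G} → {A,G} (+1)
site 3, node ITW: IT={A,G} ∪ W={T} → {A,G,T} (+1)
site 3, node ITWZ: ITW={A,G,T} ∩ Z={A} → {A} (+0)
site 3, node HITVWZ: HV={C,G} ∪ ITWZ={A} → {A,C,G} (+1)
site 3, node HIMTVWZ: HITVWZ={A,C,G} ∩ M={G} → {G} (+0)
site 4, node HV: H={C} ∩ V={C} → {C} (+0)
site 4, node IT: I={T} ∪ T={A} → {A,T} (+1)
site 4, node ITW: IT={A,T} ∪ W={C} → {A,C,T} (+1)
site 4, node ITWZ: ITW={A,C,T} ∩ Z={C} → {C} (+0)
site 4, node HITVWZ: HV={C} ∩ ITWZ={C} → {C} (+0)
site 4, node HIMTVWZ: HITVWZ={C} ∪ M={A} → {A,C} (+1)
per-site changes: [3, 3, 3, 4, 3]; total = 16

16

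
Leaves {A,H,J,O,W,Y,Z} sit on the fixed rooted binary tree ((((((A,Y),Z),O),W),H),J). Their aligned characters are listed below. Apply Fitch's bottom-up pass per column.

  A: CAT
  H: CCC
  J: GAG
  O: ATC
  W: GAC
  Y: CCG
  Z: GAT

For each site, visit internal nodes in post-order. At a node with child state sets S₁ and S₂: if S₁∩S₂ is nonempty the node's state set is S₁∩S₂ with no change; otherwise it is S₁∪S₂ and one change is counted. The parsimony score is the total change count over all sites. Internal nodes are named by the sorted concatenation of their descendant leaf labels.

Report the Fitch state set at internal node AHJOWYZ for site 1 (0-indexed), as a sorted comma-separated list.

AY@0: {C} ∩ {C} = {C} (intersection, +0)
AYZ@0: {C} ∪ {G} = {C,G} (union, +1)
AOYZ@0: {C,G} ∪ {A} = {A,C,G} (union, +1)
AOWYZ@0: {A,C,G} ∩ {G} = {G} (intersection, +0)
AHOWYZ@0: {G} ∪ {C} = {C,G} (union, +1)
AHJOWYZ@0: {C,G} ∩ {G} = {G} (intersection, +0)
AY@1: {A} ∪ {C} = {A,C} (union, +1)
AYZ@1: {A,C} ∩ {A} = {A} (intersection, +0)
AOYZ@1: {A} ∪ {T} = {A,T} (union, +1)
AOWYZ@1: {A,T} ∩ {A} = {A} (intersection, +0)
AHOWYZ@1: {A} ∪ {C} = {A,C} (union, +1)
AHJOWYZ@1: {A,C} ∩ {A} = {A} (intersection, +0)
AY@2: {T} ∪ {G} = {G,T} (union, +1)
AYZ@2: {G,T} ∩ {T} = {T} (intersection, +0)
AOYZ@2: {T} ∪ {C} = {C,T} (union, +1)
AOWYZ@2: {C,T} ∩ {C} = {C} (intersection, +0)
AHOWYZ@2: {C} ∩ {C} = {C} (intersection, +0)
AHJOWYZ@2: {C} ∪ {G} = {C,G} (union, +1)
per-site changes: [3, 3, 3]; total = 9

A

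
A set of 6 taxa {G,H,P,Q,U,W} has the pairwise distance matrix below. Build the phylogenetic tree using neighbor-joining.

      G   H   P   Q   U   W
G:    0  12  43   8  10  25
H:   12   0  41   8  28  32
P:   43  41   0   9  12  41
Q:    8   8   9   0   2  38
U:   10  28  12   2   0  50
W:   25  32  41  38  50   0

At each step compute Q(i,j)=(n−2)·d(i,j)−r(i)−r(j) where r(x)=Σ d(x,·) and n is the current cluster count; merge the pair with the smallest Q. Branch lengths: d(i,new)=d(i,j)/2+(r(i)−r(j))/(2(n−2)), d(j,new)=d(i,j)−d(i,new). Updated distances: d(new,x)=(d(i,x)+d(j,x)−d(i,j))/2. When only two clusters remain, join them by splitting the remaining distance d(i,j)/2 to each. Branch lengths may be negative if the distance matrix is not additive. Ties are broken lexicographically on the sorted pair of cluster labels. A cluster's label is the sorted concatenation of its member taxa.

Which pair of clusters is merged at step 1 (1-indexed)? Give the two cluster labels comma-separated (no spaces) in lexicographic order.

P,U

iteration 1: select P,U (d=12, Q=-200); attach at lengths (23/2, 1/2); label the merged cluster PU
  updated: d(G,PU)=41/2, d(H,PU)=57/2, d(PU,Q)=-1/2, d(PU,W)=79/2
iteration 2: select PU,Q (d=-1/2, Q=-143); attach at lengths (11/2, -6); label the merged cluster PQU
  updated: d(G,PQU)=29/2, d(H,PQU)=37/2, d(PQU,W)=39
iteration 3: select G,W (d=25, Q=-195/2); attach at lengths (11/8, 189/8); label the merged cluster GW
  updated: d(GW,H)=19/2, d(GW,PQU)=57/4
iteration 4: select GW,H (d=19/2, Q=-169/4); attach at lengths (21/8, 55/8); label the merged cluster GHW
  updated: d(GHW,PQU)=93/8
iteration 5: select GHW,PQU (d=93/8); attach at lengths (93/16, 93/16); label the merged cluster GHPQUW
final tree: (((G:11/8,W:189/8):21/8,H:55/8):93/16,((P:23/2,U:1/2):11/2,Q:-6):93/16)
total length: 461/8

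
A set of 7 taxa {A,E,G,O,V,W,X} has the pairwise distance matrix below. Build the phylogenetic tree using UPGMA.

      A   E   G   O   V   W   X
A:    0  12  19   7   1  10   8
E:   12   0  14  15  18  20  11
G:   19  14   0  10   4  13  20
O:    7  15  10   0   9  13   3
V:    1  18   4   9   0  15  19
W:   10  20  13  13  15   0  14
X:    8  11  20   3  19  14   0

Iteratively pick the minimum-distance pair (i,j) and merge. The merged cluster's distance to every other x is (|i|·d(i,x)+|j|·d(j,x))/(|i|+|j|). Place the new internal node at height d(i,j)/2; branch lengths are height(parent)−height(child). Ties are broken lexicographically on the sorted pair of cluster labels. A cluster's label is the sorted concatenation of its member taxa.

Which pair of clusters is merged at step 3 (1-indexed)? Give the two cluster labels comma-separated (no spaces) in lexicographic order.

1. join A+V (d=1) ⇒ AV; edges |A|=1/2, |V|=1/2
  updated: d(AV,E)=15, d(AV,G)=23/2, d(AV,O)=8, d(AV,W)=25/2, d(AV,X)=27/2
2. join O+X (d=3) ⇒ OX; edges |O|=3/2, |X|=3/2
  updated: d(AV,OX)=43/4, d(E,OX)=13, d(G,OX)=15, d(OX,W)=27/2
3. join AV+OX (d=43/4) ⇒ AOVX; edges |AV|=39/8, |OX|=31/8
  updated: d(AOVX,E)=14, d(AOVX,G)=53/4, d(AOVX,W)=13
4. join AOVX+W (d=13) ⇒ AOVWX; edges |AOVX|=9/8, |W|=13/2
  updated: d(AOVWX,E)=76/5, d(AOVWX,G)=66/5
5. join AOVWX+G (d=66/5) ⇒ AGOVWX; edges |AOVWX|=1/10, |G|=33/5
  updated: d(AGOVWX,E)=15
6. join AGOVWX+E (d=15) ⇒ AEGOVWX; edges |AGOVWX|=9/10, |E|=15/2
final tree: (((((A:1/2,V:1/2):39/8,(O:3/2,X:3/2):31/8):9/8,W:13/2):1/10,G:33/5):9/10,E:15/2)
total length: 1419/40

AV,OX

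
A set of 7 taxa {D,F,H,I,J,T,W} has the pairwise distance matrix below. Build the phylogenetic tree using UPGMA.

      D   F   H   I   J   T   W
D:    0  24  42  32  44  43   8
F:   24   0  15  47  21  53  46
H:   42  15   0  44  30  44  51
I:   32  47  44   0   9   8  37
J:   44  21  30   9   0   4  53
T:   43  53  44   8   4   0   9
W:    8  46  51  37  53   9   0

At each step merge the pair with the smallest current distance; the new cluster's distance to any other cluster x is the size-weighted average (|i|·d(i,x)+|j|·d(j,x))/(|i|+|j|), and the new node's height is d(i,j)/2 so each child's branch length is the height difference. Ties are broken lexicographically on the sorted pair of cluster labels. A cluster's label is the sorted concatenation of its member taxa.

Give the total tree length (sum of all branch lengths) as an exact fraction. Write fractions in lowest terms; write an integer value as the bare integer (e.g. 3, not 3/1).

1. join J+T (d=4) ⇒ JT; edges |J|=2, |T|=2
  updated: d(D,JT)=87/2, d(F,JT)=37, d(H,JT)=37, d(I,JT)=17/2, d(JT,W)=31
2. join D+W (d=8) ⇒ DW; edges |D|=4, |W|=4
  updated: d(DW,F)=35, d(DW,H)=93/2, d(DW,I)=69/2, d(DW,JT)=149/4
3. join I+JT (d=17/2) ⇒ IJT; edges |I|=17/4, |JT|=9/4
  updated: d(DW,IJT)=109/3, d(F,IJT)=121/3, d(H,IJT)=118/3
4. join F+H (d=15) ⇒ FH; edges |F|=15/2, |H|=15/2
  updated: d(DW,FH)=163/4, d(FH,IJT)=239/6
5. join DW+IJT (d=109/3) ⇒ DIJTW; edges |DW|=85/6, |IJT|=167/12
  updated: d(DIJTW,FH)=201/5
6. join DIJTW+FH (d=201/5) ⇒ DFHIJTW; edges |DIJTW|=29/15, |FH|=63/5
final tree: (((D:4,W:4):85/6,(I:17/4,(J:2,T:2):9/4):167/12):29/15,(F:15/2,H:15/2):63/5)
total length: 4567/60

4567/60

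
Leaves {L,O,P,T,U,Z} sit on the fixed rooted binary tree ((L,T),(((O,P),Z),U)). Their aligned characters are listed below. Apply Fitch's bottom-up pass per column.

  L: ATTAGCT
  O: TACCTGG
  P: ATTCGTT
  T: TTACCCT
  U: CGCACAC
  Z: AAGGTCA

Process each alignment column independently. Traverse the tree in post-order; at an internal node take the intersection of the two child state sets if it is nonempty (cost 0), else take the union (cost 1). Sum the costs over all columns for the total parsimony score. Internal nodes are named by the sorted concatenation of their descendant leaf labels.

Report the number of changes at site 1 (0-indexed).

site 0, node LT: L={A} ∪ T={T} → {A,T} (+1)
site 0, node OP: O={T} ∪ P={A} → {A,T} (+1)
site 0, node OPZ: OP={A,T} ∩ Z={A} → {A} (+0)
site 0, node OPUZ: OPZ={A} ∪ U={C} → {A,C} (+1)
site 0, node LOPTUZ: LT={A,T} ∩ OPUZ={A,C} → {A} (+0)
site 1, node LT: L={T} ∩ T={T} → {T} (+0)
site 1, node OP: O={A} ∪ P={T} → {A,T} (+1)
site 1, node OPZ: OP={A,T} ∩ Z={A} → {A} (+0)
site 1, node OPUZ: OPZ={A} ∪ U={G} → {A,G} (+1)
site 1, node LOPTUZ: LT={T} ∪ OPUZ={A,G} → {A,G,T} (+1)
site 2, node LT: L={T} ∪ T={A} → {A,T} (+1)
site 2, node OP: O={C} ∪ P={T} → {C,T} (+1)
site 2, node OPZ: OP={C,T} ∪ Z={G} → {C,G,T} (+1)
site 2, node OPUZ: OPZ={C,G,T} ∩ U={C} → {C} (+0)
site 2, node LOPTUZ: LT={A,T} ∪ OPUZ={C} → {A,C,T} (+1)
site 3, node LT: L={A} ∪ T={C} → {A,C} (+1)
site 3, node OP: O={C} ∩ P={C} → {C} (+0)
site 3, node OPZ: OP={C} ∪ Z={G} → {C,G} (+1)
site 3, node OPUZ: OPZ={C,G} ∪ U={A} → {A,C,G} (+1)
site 3, node LOPTUZ: LT={A,C} ∩ OPUZ={A,C,G} → {A,C} (+0)
site 4, node LT: L={G} ∪ T={C} → {C,G} (+1)
site 4, node OP: O={T} ∪ P={G} → {G,T} (+1)
site 4, node OPZ: OP={G,T} ∩ Z={T} → {T} (+0)
site 4, node OPUZ: OPZ={T} ∪ U={C} → {C,T} (+1)
site 4, node LOPTUZ: LT={C,G} ∩ OPUZ={C,T} → {C} (+0)
site 5, node LT: L={C} ∩ T={C} → {C} (+0)
site 5, node OP: O={G} ∪ P={T} → {G,T} (+1)
site 5, node OPZ: OP={G,T} ∪ Z={C} → {C,G,T} (+1)
site 5, node OPUZ: OPZ={C,G,T} ∪ U={A} → {A,C,G,T} (+1)
site 5, node LOPTUZ: LT={C} ∩ OPUZ={A,C,G,T} → {C} (+0)
site 6, node LT: L={T} ∩ T={T} → {T} (+0)
site 6, node OP: O={G} ∪ P={T} → {G,T} (+1)
site 6, node OPZ: OP={G,T} ∪ Z={A} → {A,G,T} (+1)
site 6, node OPUZ: OPZ={A,G,T} ∪ U={C} → {A,C,G,T} (+1)
site 6, node LOPTUZ: LT={T} ∩ OPUZ={A,C,G,T} → {T} (+0)
per-site changes: [3, 3, 4, 3, 3, 3, 3]; total = 22

3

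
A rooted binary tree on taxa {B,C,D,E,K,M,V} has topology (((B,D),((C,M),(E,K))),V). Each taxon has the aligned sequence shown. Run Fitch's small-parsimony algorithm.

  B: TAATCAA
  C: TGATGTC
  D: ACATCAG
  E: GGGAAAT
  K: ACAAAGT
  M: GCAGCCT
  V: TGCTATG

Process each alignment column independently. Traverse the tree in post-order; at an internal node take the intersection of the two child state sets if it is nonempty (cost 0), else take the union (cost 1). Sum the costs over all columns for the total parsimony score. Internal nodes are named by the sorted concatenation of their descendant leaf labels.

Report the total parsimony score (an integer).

22

site 0, node BD: B={T} ∪ D={A} → {A,T} (+1)
site 0, node CM: C={T} ∪ M={G} → {G,T} (+1)
site 0, node EK: E={G} ∪ K={A} → {A,G} (+1)
site 0, node CEKM: CM={G,T} ∩ EK={A,G} → {G} (+0)
site 0, node BCDEKM: BD={A,T} ∪ CEKM={G} → {A,G,T} (+1)
site 0, node BCDEKMV: BCDEKM={A,G,T} ∩ V={T} → {T} (+0)
site 1, node BD: B={A} ∪ D={C} → {A,C} (+1)
site 1, node CM: C={G} ∪ M={C} → {C,G} (+1)
site 1, node EK: E={G} ∪ K={C} → {C,G} (+1)
site 1, node CEKM: CM={C,G} ∩ EK={C,G} → {C,G} (+0)
site 1, node BCDEKM: BD={A,C} ∩ CEKM={C,G} → {C} (+0)
site 1, node BCDEKMV: BCDEKM={C} ∪ V={G} → {C,G} (+1)
site 2, node BD: B={A} ∩ D={A} → {A} (+0)
site 2, node CM: C={A} ∩ M={A} → {A} (+0)
site 2, node EK: E={G} ∪ K={A} → {A,G} (+1)
site 2, node CEKM: CM={A} ∩ EK={A,G} → {A} (+0)
site 2, node BCDEKM: BD={A} ∩ CEKM={A} → {A} (+0)
site 2, node BCDEKMV: BCDEKM={A} ∪ V={C} → {A,C} (+1)
site 3, node BD: B={T} ∩ D={T} → {T} (+0)
site 3, node CM: C={T} ∪ M={G} → {G,T} (+1)
site 3, node EK: E={A} ∩ K={A} → {A} (+0)
site 3, node CEKM: CM={G,T} ∪ EK={A} → {A,G,T} (+1)
site 3, node BCDEKM: BD={T} ∩ CEKM={A,G,T} → {T} (+0)
site 3, node BCDEKMV: BCDEKM={T} ∩ V={T} → {T} (+0)
site 4, node BD: B={C} ∩ D={C} → {C} (+0)
site 4, node CM: C={G} ∪ M={C} → {C,G} (+1)
site 4, node EK: E={A} ∩ K={A} → {A} (+0)
site 4, node CEKM: CM={C,G} ∪ EK={A} → {A,C,G} (+1)
site 4, node BCDEKM: BD={C} ∩ CEKM={A,C,G} → {C} (+0)
site 4, node BCDEKMV: BCDEKM={C} ∪ V={A} → {A,C} (+1)
site 5, node BD: B={A} ∩ D={A} → {A} (+0)
site 5, node CM: C={T} ∪ M={C} → {C,T} (+1)
site 5, node EK: E={A} ∪ K={G} → {A,G} (+1)
site 5, node CEKM: CM={C,T} ∪ EK={A,G} → {A,C,G,T} (+1)
site 5, node BCDEKM: BD={A} ∩ CEKM={A,C,G,T} → {A} (+0)
site 5, node BCDEKMV: BCDEKM={A} ∪ V={T} → {A,T} (+1)
site 6, node BD: B={A} ∪ D={G} → {A,G} (+1)
site 6, node CM: C={C} ∪ M={T} → {C,T} (+1)
site 6, node EK: E={T} ∩ K={T} → {T} (+0)
site 6, node CEKM: CM={C,T} ∩ EK={T} → {T} (+0)
site 6, node BCDEKM: BD={A,G} ∪ CEKM={T} → {A,G,T} (+1)
site 6, node BCDEKMV: BCDEKM={A,G,T} ∩ V={G} → {G} (+0)
per-site changes: [4, 4, 2, 2, 3, 4, 3]; total = 22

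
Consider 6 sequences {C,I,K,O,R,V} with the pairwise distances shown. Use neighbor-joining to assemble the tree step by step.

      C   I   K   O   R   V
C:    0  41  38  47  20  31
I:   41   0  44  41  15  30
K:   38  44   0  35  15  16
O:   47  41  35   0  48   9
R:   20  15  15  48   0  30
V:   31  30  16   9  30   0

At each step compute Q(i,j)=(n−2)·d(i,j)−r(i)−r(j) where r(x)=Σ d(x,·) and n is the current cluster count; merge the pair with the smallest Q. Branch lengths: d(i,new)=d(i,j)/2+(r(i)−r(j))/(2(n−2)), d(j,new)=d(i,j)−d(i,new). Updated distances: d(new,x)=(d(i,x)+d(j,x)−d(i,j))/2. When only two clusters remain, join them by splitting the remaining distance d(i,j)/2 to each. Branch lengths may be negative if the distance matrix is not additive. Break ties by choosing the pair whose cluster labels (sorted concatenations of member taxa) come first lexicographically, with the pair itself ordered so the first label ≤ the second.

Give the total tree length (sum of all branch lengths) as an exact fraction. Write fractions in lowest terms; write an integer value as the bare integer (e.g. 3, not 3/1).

iteration 1: select O,V (d=9, Q=-260); attach at lengths (25/2, -7/2); label the merged cluster OV
  updated: d(C,OV)=69/2, d(I,OV)=31, d(K,OV)=21, d(OV,R)=69/2
iteration 2: select K,OV (d=21, Q=-176); attach at lengths (10, 11); label the merged cluster KOV
  updated: d(C,KOV)=103/4, d(I,KOV)=27, d(KOV,R)=57/4
iteration 3: select C,KOV (d=103/4, Q=-409/4); attach at lengths (285/16, 127/16); label the merged cluster CKOV
  updated: d(CKOV,I)=169/8, d(CKOV,R)=17/4
iteration 4: select CKOV,I (d=169/8, Q=-323/8); attach at lengths (83/16, 255/16); label the merged cluster CIKOV
  updated: d(CIKOV,R)=-15/16
iteration 5: select CIKOV,R (d=-15/16); attach at lengths (-15/32, -15/32); label the merged cluster CIKORV
final tree: (((C:285/16,(K:10,(O:25/2,V:-7/2):11):127/16):83/16,I:255/16):-15/32,R:-15/32)
total length: 1215/16

1215/16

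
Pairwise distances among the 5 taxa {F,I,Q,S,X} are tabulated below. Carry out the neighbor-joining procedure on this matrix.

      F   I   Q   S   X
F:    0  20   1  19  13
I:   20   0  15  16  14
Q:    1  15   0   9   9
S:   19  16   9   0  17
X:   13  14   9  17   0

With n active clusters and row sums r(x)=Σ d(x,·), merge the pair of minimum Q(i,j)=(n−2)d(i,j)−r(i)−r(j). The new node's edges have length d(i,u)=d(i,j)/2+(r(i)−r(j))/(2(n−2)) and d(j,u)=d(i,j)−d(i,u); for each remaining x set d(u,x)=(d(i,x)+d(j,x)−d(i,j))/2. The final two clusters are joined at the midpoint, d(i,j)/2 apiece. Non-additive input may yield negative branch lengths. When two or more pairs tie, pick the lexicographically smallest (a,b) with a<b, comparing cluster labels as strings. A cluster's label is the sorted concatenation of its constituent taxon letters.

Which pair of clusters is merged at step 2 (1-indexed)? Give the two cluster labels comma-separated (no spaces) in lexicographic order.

iteration 1: select F,Q (d=1, Q=-84); attach at lengths (11/3, -8/3); label the merged cluster FQ
  updated: d(FQ,I)=17, d(FQ,S)=27/2, d(FQ,X)=21/2
iteration 2: select FQ,X (d=21/2, Q=-123/2); attach at lengths (41/8, 43/8); label the merged cluster FQX
  updated: d(FQX,I)=41/4, d(FQX,S)=10
iteration 3: select FQX,I (d=41/4, Q=-145/4); attach at lengths (17/8, 65/8); label the merged cluster FIQX
  updated: d(FIQX,S)=63/8
iteration 4: select FIQX,S (d=63/8); attach at lengths (63/16, 63/16); label the merged cluster FIQSX
final tree: ((((F:11/3,Q:-8/3):41/8,X:43/8):17/8,I:65/8):63/16,S:63/16)
total length: 237/8

FQ,X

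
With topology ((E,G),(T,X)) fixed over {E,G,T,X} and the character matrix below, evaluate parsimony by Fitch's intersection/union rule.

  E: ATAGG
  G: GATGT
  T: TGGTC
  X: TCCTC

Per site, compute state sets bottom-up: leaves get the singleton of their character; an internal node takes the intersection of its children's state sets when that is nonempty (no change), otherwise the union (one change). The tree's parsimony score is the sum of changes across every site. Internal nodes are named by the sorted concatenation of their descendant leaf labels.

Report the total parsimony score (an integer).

11

EG@0: {A} ∪ {G} = {A,G} (union, +1)
TX@0: {T} ∩ {T} = {T} (intersection, +0)
EGTX@0: {A,G} ∪ {T} = {A,G,T} (union, +1)
EG@1: {T} ∪ {A} = {A,T} (union, +1)
TX@1: {G} ∪ {C} = {C,G} (union, +1)
EGTX@1: {A,T} ∪ {C,G} = {A,C,G,T} (union, +1)
EG@2: {A} ∪ {T} = {A,T} (union, +1)
TX@2: {G} ∪ {C} = {C,G} (union, +1)
EGTX@2: {A,T} ∪ {C,G} = {A,C,G,T} (union, +1)
EG@3: {G} ∩ {G} = {G} (intersection, +0)
TX@3: {T} ∩ {T} = {T} (intersection, +0)
EGTX@3: {G} ∪ {T} = {G,T} (union, +1)
EG@4: {G} ∪ {T} = {G,T} (union, +1)
TX@4: {C} ∩ {C} = {C} (intersection, +0)
EGTX@4: {G,T} ∪ {C} = {C,G,T} (union, +1)
per-site changes: [2, 3, 3, 1, 2]; total = 11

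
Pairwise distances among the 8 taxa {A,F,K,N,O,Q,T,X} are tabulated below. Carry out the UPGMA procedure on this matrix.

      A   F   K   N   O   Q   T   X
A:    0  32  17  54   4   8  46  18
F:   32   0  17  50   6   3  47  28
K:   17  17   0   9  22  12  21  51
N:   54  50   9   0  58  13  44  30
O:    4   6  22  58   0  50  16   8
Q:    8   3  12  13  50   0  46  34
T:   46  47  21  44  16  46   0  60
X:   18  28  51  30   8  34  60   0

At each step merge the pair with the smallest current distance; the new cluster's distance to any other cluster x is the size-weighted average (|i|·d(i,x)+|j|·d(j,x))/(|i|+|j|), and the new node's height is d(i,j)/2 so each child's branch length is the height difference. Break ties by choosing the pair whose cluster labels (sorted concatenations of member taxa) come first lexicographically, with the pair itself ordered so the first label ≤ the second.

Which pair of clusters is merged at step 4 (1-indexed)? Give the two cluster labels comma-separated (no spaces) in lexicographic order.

AO,X

step 1: merge (F,Q) at d=3; branch lengths F→3/2, Q→3/2; new cluster FQ
  updated: d(A,FQ)=20, d(FQ,K)=29/2, d(FQ,N)=63/2, d(FQ,O)=28, d(FQ,T)=93/2, d(FQ,X)=31
step 2: merge (A,O) at d=4; branch lengths A→2, O→2; new cluster AO
  updated: d(AO,FQ)=24, d(AO,K)=39/2, d(AO,N)=56, d(AO,T)=31, d(AO,X)=13
step 3: merge (K,N) at d=9; branch lengths K→9/2, N→9/2; new cluster KN
  updated: d(AO,KN)=151/4, d(FQ,KN)=23, d(KN,T)=65/2, d(KN,X)=81/2
step 4: merge (AO,X) at d=13; branch lengths AO→9/2, X→13/2; new cluster AOX
  updated: d(AOX,FQ)=79/3, d(AOX,KN)=116/3, d(AOX,T)=122/3
step 5: merge (FQ,KN) at d=23; branch lengths FQ→10, KN→7; new cluster FKNQ
  updated: d(AOX,FKNQ)=65/2, d(FKNQ,T)=79/2
step 6: merge (AOX,FKNQ) at d=65/2; branch lengths AOX→39/4, FKNQ→19/4; new cluster AFKNOQX
  updated: d(AFKNOQX,T)=40
step 7: merge (AFKNOQX,T) at d=40; branch lengths AFKNOQX→15/4, T→20; new cluster AFKNOQTX
final tree: ((((A:2,O:2):9/2,X:13/2):39/4,((F:3/2,Q:3/2):10,(K:9/2,N:9/2):7):19/4):15/4,T:20)
total length: 329/4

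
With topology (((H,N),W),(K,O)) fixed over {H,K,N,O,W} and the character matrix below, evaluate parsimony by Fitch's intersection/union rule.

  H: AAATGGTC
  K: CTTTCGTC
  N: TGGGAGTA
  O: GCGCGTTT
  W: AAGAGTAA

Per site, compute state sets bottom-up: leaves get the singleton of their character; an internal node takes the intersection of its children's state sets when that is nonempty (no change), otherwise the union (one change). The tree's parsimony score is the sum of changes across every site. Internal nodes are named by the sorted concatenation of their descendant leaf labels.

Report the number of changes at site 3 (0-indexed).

[col 0] HN: children H:{A}, N:{T} ∪→ {A,T}; cost 1
[col 0] HNW: children HN:{A,T}, W:{A} ∩→ {A}; cost 0
[col 0] KO: children K:{C}, O:{G} ∪→ {C,G}; cost 1
[col 0] HKNOW: children HNW:{A}, KO:{C,G} ∪→ {A,C,G}; cost 1
[col 1] HN: children H:{A}, N:{G} ∪→ {A,G}; cost 1
[col 1] HNW: children HN:{A,G}, W:{A} ∩→ {A}; cost 0
[col 1] KO: children K:{T}, O:{C} ∪→ {C,T}; cost 1
[col 1] HKNOW: children HNW:{A}, KO:{C,T} ∪→ {A,C,T}; cost 1
[col 2] HN: children H:{A}, N:{G} ∪→ {A,G}; cost 1
[col 2] HNW: children HN:{A,G}, W:{G} ∩→ {G}; cost 0
[col 2] KO: children K:{T}, O:{G} ∪→ {G,T}; cost 1
[col 2] HKNOW: children HNW:{G}, KO:{G,T} ∩→ {G}; cost 0
[col 3] HN: children H:{T}, N:{G} ∪→ {G,T}; cost 1
[col 3] HNW: children HN:{G,T}, W:{A} ∪→ {A,G,T}; cost 1
[col 3] KO: children K:{T}, O:{C} ∪→ {C,T}; cost 1
[col 3] HKNOW: children HNW:{A,G,T}, KO:{C,T} ∩→ {T}; cost 0
[col 4] HN: children H:{G}, N:{A} ∪→ {A,G}; cost 1
[col 4] HNW: children HN:{A,G}, W:{G} ∩→ {G}; cost 0
[col 4] KO: children K:{C}, O:{G} ∪→ {C,G}; cost 1
[col 4] HKNOW: children HNW:{G}, KO:{C,G} ∩→ {G}; cost 0
[col 5] HN: children H:{G}, N:{G} ∩→ {G}; cost 0
[col 5] HNW: children HN:{G}, W:{T} ∪→ {G,T}; cost 1
[col 5] KO: children K:{G}, O:{T} ∪→ {G,T}; cost 1
[col 5] HKNOW: children HNW:{G,T}, KO:{G,T} ∩→ {G,T}; cost 0
[col 6] HN: children H:{T}, N:{T} ∩→ {T}; cost 0
[col 6] HNW: children HN:{T}, W:{A} ∪→ {A,T}; cost 1
[col 6] KO: children K:{T}, O:{T} ∩→ {T}; cost 0
[col 6] HKNOW: children HNW:{A,T}, KO:{T} ∩→ {T}; cost 0
[col 7] HN: children H:{C}, N:{A} ∪→ {A,C}; cost 1
[col 7] HNW: children HN:{A,C}, W:{A} ∩→ {A}; cost 0
[col 7] KO: children K:{C}, O:{T} ∪→ {C,T}; cost 1
[col 7] HKNOW: children HNW:{A}, KO:{C,T} ∪→ {A,C,T}; cost 1
per-site changes: [3, 3, 2, 3, 2, 2, 1, 3]; total = 19

3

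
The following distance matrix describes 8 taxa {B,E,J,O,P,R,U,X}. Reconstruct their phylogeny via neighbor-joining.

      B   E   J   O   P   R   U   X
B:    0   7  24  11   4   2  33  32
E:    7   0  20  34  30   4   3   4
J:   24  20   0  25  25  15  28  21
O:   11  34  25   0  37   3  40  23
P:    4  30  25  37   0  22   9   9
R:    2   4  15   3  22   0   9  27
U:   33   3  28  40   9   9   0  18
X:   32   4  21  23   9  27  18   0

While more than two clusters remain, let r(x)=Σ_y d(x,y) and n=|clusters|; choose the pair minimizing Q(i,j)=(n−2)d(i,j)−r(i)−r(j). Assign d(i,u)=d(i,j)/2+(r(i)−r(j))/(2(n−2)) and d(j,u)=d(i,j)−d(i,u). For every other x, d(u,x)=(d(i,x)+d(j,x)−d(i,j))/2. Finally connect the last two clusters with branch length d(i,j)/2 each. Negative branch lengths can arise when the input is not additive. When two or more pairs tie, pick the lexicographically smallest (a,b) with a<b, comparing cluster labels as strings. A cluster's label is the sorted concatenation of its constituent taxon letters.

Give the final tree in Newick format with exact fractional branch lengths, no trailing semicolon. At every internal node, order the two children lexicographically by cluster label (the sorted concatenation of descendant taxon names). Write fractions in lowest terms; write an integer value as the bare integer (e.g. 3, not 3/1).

(((((B:29/20,(O:109/12,R:-73/12):71/20):341/48,J:559/48):4,(E:-19/32,U:115/32):95/16):53/16,P:181/32):107/64,X:107/64)

iteration 1: select O,R (d=3, Q=-237); attach at lengths (109/12, -73/12); label the merged cluster OR
  updated: d(B,OR)=5, d(E,OR)=35/2, d(J,OR)=37/2, d(OR,P)=28, d(OR,U)=23, d(OR,X)=47/2
iteration 2: select B,OR (d=5, Q=-391/2); attach at lengths (29/20, 71/20); label the merged cluster BOR
  updated: d(BOR,E)=39/4, d(BOR,J)=75/4, d(BOR,P)=27/2, d(BOR,U)=51/2, d(BOR,X)=101/4
iteration 3: select E,U (d=3, Q=-553/4); attach at lengths (-19/32, 115/32); label the merged cluster EU
  updated: d(BOR,EU)=129/8, d(EU,J)=45/2, d(EU,P)=18, d(EU,X)=19/2
iteration 4: select BOR,J (d=75/4, Q=-837/8); attach at lengths (341/48, 559/48); label the merged cluster BJOR
  updated: d(BJOR,EU)=159/16, d(BJOR,P)=79/8, d(BJOR,X)=55/4
iteration 5: select BJOR,EU (d=159/16, Q=-409/8); attach at lengths (4, 95/16); label the merged cluster BEJORU
  updated: d(BEJORU,P)=287/32, d(BEJORU,X)=213/32
iteration 6: select BEJORU,P (d=287/32, Q=-197/8); attach at lengths (53/16, 181/32); label the merged cluster BEJOPRU
  updated: d(BEJOPRU,X)=107/32
iteration 7: select BEJOPRU,X (d=107/32); attach at lengths (107/64, 107/64); label the merged cluster BEJOPRUX
final tree: (((((B:29/20,(O:109/12,R:-73/12):71/20):341/48,J:559/48):4,(E:-19/32,U:115/32):95/16):53/16,P:181/32):107/64,X:107/64)
total length: 52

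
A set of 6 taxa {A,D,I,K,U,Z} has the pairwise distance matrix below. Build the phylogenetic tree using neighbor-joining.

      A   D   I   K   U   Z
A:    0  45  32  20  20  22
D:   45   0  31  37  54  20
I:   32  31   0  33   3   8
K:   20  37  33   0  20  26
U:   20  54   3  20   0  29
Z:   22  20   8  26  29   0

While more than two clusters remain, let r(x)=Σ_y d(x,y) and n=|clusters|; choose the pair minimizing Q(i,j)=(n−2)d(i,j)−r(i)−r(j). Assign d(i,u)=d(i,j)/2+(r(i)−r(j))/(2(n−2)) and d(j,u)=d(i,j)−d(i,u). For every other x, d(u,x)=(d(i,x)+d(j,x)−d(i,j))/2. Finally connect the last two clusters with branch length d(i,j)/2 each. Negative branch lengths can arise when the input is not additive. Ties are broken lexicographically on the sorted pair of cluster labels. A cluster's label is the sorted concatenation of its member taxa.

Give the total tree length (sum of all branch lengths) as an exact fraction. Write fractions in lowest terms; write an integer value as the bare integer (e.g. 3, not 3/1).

529/8

1. join I+U (d=3, Q=-221) ⇒ IU; edges |I|=-7/8, |U|=31/8
  updated: d(A,IU)=49/2, d(D,IU)=41, d(IU,K)=25, d(IU,Z)=17
2. join D+Z (d=20, Q=-168) ⇒ DZ; edges |D|=59/3, |Z|=1/3
  updated: d(A,DZ)=47/2, d(DZ,IU)=19, d(DZ,K)=43/2
3. join A+K (d=20, Q=-189/2) ⇒ AK; edges |A|=83/8, |K|=77/8
  updated: d(AK,DZ)=25/2, d(AK,IU)=59/4
4. join AK+DZ (d=25/2, Q=-185/4) ⇒ ADKZ; edges |AK|=33/8, |DZ|=67/8
  updated: d(ADKZ,IU)=85/8
5. join ADKZ+IU (d=85/8) ⇒ ADIKUZ; edges |ADKZ|=85/16, |IU|=85/16
final tree: (((A:83/8,K:77/8):33/8,(D:59/3,Z:1/3):67/8):85/16,(I:-7/8,U:31/8):85/16)
total length: 529/8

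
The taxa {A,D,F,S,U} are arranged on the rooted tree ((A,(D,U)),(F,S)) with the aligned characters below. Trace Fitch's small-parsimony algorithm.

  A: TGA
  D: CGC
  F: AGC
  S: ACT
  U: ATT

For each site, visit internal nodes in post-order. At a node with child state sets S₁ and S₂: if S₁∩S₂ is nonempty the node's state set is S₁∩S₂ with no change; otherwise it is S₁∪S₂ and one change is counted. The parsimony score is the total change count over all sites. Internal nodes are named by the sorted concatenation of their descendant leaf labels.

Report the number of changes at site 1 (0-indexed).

[col 0] DU: children D:{C}, U:{A} ∪→ {A,C}; cost 1
[col 0] ADU: children A:{T}, DU:{A,C} ∪→ {A,C,T}; cost 1
[col 0] FS: children F:{A}, S:{A} ∩→ {A}; cost 0
[col 0] ADFSU: children ADU:{A,C,T}, FS:{A} ∩→ {A}; cost 0
[col 1] DU: children D:{G}, U:{T} ∪→ {G,T}; cost 1
[col 1] ADU: children A:{G}, DU:{G,T} ∩→ {G}; cost 0
[col 1] FS: children F:{G}, S:{C} ∪→ {C,G}; cost 1
[col 1] ADFSU: children ADU:{G}, FS:{C,G} ∩→ {G}; cost 0
[col 2] DU: children D:{C}, U:{T} ∪→ {C,T}; cost 1
[col 2] ADU: children A:{A}, DU:{C,T} ∪→ {A,C,T}; cost 1
[col 2] FS: children F:{C}, S:{T} ∪→ {C,T}; cost 1
[col 2] ADFSU: children ADU:{A,C,T}, FS:{C,T} ∩→ {C,T}; cost 0
per-site changes: [2, 2, 3]; total = 7

2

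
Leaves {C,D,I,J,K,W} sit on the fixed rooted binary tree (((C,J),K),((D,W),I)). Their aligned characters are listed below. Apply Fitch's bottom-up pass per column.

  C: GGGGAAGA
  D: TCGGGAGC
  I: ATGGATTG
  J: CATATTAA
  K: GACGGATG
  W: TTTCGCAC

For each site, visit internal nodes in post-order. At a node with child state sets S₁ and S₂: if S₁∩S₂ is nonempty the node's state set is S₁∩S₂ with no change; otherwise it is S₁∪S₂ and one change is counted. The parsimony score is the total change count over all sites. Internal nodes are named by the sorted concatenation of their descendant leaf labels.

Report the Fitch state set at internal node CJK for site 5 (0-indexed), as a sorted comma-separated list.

[col 0] CJ: children C:{G}, J:{C} ∪→ {C,G}; cost 1
[col 0] CJK: children CJ:{C,G}, K:{G} ∩→ {G}; cost 0
[col 0] DW: children D:{T}, W:{T} ∩→ {T}; cost 0
[col 0] DIW: children DW:{T}, I:{A} ∪→ {A,T}; cost 1
[col 0] CDIJKW: children CJK:{G}, DIW:{A,T} ∪→ {A,G,T}; cost 1
[col 1] CJ: children C:{G}, J:{A} ∪→ {A,G}; cost 1
[col 1] CJK: children CJ:{A,G}, K:{A} ∩→ {A}; cost 0
[col 1] DW: children D:{C}, W:{T} ∪→ {C,T}; cost 1
[col 1] DIW: children DW:{C,T}, I:{T} ∩→ {T}; cost 0
[col 1] CDIJKW: children CJK:{A}, DIW:{T} ∪→ {A,T}; cost 1
[col 2] CJ: children C:{G}, J:{T} ∪→ {G,T}; cost 1
[col 2] CJK: children CJ:{G,T}, K:{C} ∪→ {C,G,T}; cost 1
[col 2] DW: children D:{G}, W:{T} ∪→ {G,T}; cost 1
[col 2] DIW: children DW:{G,T}, I:{G} ∩→ {G}; cost 0
[col 2] CDIJKW: children CJK:{C,G,T}, DIW:{G} ∩→ {G}; cost 0
[col 3] CJ: children C:{G}, J:{A} ∪→ {A,G}; cost 1
[col 3] CJK: children CJ:{A,G}, K:{G} ∩→ {G}; cost 0
[col 3] DW: children D:{G}, W:{C} ∪→ {C,G}; cost 1
[col 3] DIW: children DW:{C,G}, I:{G} ∩→ {G}; cost 0
[col 3] CDIJKW: children CJK:{G}, DIW:{G} ∩→ {G}; cost 0
[col 4] CJ: children C:{A}, J:{T} ∪→ {A,T}; cost 1
[col 4] CJK: children CJ:{A,T}, K:{G} ∪→ {A,G,T}; cost 1
[col 4] DW: children D:{G}, W:{G} ∩→ {G}; cost 0
[col 4] DIW: children DW:{G}, I:{A} ∪→ {A,G}; cost 1
[col 4] CDIJKW: children CJK:{A,G,T}, DIW:{A,G} ∩→ {A,G}; cost 0
[col 5] CJ: children C:{A}, J:{T} ∪→ {A,T}; cost 1
[col 5] CJK: children CJ:{A,T}, K:{A} ∩→ {A}; cost 0
[col 5] DW: children D:{A}, W:{C} ∪→ {A,C}; cost 1
[col 5] DIW: children DW:{A,C}, I:{T} ∪→ {A,C,T}; cost 1
[col 5] CDIJKW: children CJK:{A}, DIW:{A,C,T} ∩→ {A}; cost 0
[col 6] CJ: children C:{G}, J:{A} ∪→ {A,G}; cost 1
[col 6] CJK: children CJ:{A,G}, K:{T} ∪→ {A,G,T}; cost 1
[col 6] DW: children D:{G}, W:{A} ∪→ {A,G}; cost 1
[col 6] DIW: children DW:{A,G}, I:{T} ∪→ {A,G,T}; cost 1
[col 6] CDIJKW: children CJK:{A,G,T}, DIW:{A,G,T} ∩→ {A,G,T}; cost 0
[col 7] CJ: children C:{A}, J:{A} ∩→ {A}; cost 0
[col 7] CJK: children CJ:{A}, K:{G} ∪→ {A,G}; cost 1
[col 7] DW: children D:{C}, W:{C} ∩→ {C}; cost 0
[col 7] DIW: children DW:{C}, I:{G} ∪→ {C,G}; cost 1
[col 7] CDIJKW: children CJK:{A,G}, DIW:{C,G} ∩→ {G}; cost 0
per-site changes: [3, 3, 3, 2, 3, 3, 4, 2]; total = 23

A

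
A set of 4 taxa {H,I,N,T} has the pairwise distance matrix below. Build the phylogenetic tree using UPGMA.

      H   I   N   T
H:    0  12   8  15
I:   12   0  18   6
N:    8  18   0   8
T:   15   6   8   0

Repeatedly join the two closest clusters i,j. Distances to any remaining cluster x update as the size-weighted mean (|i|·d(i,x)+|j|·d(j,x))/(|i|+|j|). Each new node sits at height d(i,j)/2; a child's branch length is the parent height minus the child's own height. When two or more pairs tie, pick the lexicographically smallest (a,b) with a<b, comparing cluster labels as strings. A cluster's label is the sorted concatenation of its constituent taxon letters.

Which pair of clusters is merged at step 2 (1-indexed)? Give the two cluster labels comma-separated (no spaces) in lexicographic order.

H,N

step 1: merge (I,T) at d=6; branch lengths I→3, T→3; new cluster IT
  updated: d(H,IT)=27/2, d(IT,N)=13
step 2: merge (H,N) at d=8; branch lengths H→4, N→4; new cluster HN
  updated: d(HN,IT)=53/4
step 3: merge (HN,IT) at d=53/4; branch lengths HN→21/8, IT→29/8; new cluster HINT
final tree: ((H:4,N:4):21/8,(I:3,T:3):29/8)
total length: 81/4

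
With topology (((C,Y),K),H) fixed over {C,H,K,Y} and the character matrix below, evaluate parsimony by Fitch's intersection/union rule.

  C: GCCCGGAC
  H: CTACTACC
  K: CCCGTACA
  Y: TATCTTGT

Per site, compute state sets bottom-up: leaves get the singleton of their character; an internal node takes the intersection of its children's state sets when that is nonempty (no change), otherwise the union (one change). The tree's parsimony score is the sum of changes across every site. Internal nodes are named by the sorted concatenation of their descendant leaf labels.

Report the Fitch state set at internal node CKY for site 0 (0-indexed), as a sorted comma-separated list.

CY@0: {G} ∪ {T} = {G,T} (union, +1)
CKY@0: {G,T} ∪ {C} = {C,G,T} (union, +1)
CHKY@0: {C,G,T} ∩ {C} = {C} (intersection, +0)
CY@1: {C} ∪ {A} = {A,C} (union, +1)
CKY@1: {A,C} ∩ {C} = {C} (intersection, +0)
CHKY@1: {C} ∪ {T} = {C,T} (union, +1)
CY@2: {C} ∪ {T} = {C,T} (union, +1)
CKY@2: {C,T} ∩ {C} = {C} (intersection, +0)
CHKY@2: {C} ∪ {A} = {A,C} (union, +1)
CY@3: {C} ∩ {C} = {C} (intersection, +0)
CKY@3: {C} ∪ {G} = {C,G} (union, +1)
CHKY@3: {C,G} ∩ {C} = {C} (intersection, +0)
CY@4: {G} ∪ {T} = {G,T} (union, +1)
CKY@4: {G,T} ∩ {T} = {T} (intersection, +0)
CHKY@4: {T} ∩ {T} = {T} (intersection, +0)
CY@5: {G} ∪ {T} = {G,T} (union, +1)
CKY@5: {G,T} ∪ {A} = {A,G,T} (union, +1)
CHKY@5: {A,G,T} ∩ {A} = {A} (intersection, +0)
CY@6: {A} ∪ {G} = {A,G} (union, +1)
CKY@6: {A,G} ∪ {C} = {A,C,G} (union, +1)
CHKY@6: {A,C,G} ∩ {C} = {C} (intersection, +0)
CY@7: {C} ∪ {T} = {C,T} (union, +1)
CKY@7: {C,T} ∪ {A} = {A,C,T} (union, +1)
CHKY@7: {A,C,T} ∩ {C} = {C} (intersection, +0)
per-site changes: [2, 2, 2, 1, 1, 2, 2, 2]; total = 14

C,G,T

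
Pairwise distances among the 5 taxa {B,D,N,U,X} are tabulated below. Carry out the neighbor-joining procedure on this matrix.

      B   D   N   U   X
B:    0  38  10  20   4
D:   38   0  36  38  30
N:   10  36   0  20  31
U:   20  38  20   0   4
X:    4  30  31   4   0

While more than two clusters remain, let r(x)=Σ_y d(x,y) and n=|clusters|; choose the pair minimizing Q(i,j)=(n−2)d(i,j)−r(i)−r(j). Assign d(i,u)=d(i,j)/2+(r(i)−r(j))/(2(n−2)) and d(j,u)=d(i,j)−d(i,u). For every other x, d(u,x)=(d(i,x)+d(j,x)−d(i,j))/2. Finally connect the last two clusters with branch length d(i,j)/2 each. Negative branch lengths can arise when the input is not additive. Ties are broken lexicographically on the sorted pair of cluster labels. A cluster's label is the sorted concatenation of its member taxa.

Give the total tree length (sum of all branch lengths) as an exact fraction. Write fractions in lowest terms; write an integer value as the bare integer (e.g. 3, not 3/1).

step 1: merge (B,N) at d=10, Q=-139; branch lengths B→5/6, N→55/6; new cluster BN
  updated: d(BN,D)=32, d(BN,U)=15, d(BN,X)=25/2
step 2: merge (BN,D) at d=32, Q=-191/2; branch lengths BN→47/8, D→209/8; new cluster BDN
  updated: d(BDN,U)=21/2, d(BDN,X)=21/4
step 3: merge (BDN,U) at d=21/2, Q=-79/4; branch lengths BDN→47/8, U→37/8; new cluster BDNU
  updated: d(BDNU,X)=-5/8
step 4: merge (BDNU,X) at d=-5/8; branch lengths BDNU→-5/16, X→-5/16; new cluster BDNUX
final tree: ((((B:5/6,N:55/6):47/8,D:209/8):47/8,U:37/8):-5/16,X:-5/16)
total length: 415/8

415/8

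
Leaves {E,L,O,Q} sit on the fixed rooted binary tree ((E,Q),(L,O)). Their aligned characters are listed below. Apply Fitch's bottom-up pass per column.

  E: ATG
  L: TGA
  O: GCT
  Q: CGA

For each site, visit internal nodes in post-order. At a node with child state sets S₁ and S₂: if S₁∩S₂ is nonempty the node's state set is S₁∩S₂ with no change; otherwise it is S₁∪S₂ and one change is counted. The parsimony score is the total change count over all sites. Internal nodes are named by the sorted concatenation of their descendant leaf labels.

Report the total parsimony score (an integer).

7

EQ@0: {A} ∪ {C} = {A,C} (union, +1)
LO@0: {T} ∪ {G} = {G,T} (union, +1)
ELOQ@0: {A,C} ∪ {G,T} = {A,C,G,T} (union, +1)
EQ@1: {T} ∪ {G} = {G,T} (union, +1)
LO@1: {G} ∪ {C} = {C,G} (union, +1)
ELOQ@1: {G,T} ∩ {C,G} = {G} (intersection, +0)
EQ@2: {G} ∪ {A} = {A,G} (union, +1)
LO@2: {A} ∪ {T} = {A,T} (union, +1)
ELOQ@2: {A,G} ∩ {A,T} = {A} (intersection, +0)
per-site changes: [3, 2, 2]; total = 7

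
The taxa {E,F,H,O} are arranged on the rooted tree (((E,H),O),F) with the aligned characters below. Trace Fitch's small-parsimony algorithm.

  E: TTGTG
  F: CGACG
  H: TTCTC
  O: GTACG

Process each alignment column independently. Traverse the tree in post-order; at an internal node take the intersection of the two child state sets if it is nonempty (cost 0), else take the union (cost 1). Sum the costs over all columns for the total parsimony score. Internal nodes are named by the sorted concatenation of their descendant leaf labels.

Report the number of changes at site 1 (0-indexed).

1

EH@0: {T} ∩ {T} = {T} (intersection, +0)
EHO@0: {T} ∪ {G} = {G,T} (union, +1)
EFHO@0: {G,T} ∪ {C} = {C,G,T} (union, +1)
EH@1: {T} ∩ {T} = {T} (intersection, +0)
EHO@1: {T} ∩ {T} = {T} (intersection, +0)
EFHO@1: {T} ∪ {G} = {G,T} (union, +1)
EH@2: {G} ∪ {C} = {C,G} (union, +1)
EHO@2: {C,G} ∪ {A} = {A,C,G} (union, +1)
EFHO@2: {A,C,G} ∩ {A} = {A} (intersection, +0)
EH@3: {T} ∩ {T} = {T} (intersection, +0)
EHO@3: {T} ∪ {C} = {C,T} (union, +1)
EFHO@3: {C,T} ∩ {C} = {C} (intersection, +0)
EH@4: {G} ∪ {C} = {C,G} (union, +1)
EHO@4: {C,G} ∩ {G} = {G} (intersection, +0)
EFHO@4: {G} ∩ {G} = {G} (intersection, +0)
per-site changes: [2, 1, 2, 1, 1]; total = 7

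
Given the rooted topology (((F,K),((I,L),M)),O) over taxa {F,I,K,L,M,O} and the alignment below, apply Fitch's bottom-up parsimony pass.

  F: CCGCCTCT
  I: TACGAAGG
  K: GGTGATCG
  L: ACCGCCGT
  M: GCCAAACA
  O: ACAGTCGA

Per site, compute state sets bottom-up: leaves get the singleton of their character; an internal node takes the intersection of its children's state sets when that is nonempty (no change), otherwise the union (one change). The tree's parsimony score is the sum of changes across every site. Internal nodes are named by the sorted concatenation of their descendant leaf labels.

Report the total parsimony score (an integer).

23

[col 0] FK: children F:{C}, K:{G} ∪→ {C,G}; cost 1
[col 0] IL: children I:{T}, L:{A} ∪→ {A,T}; cost 1
[col 0] ILM: children IL:{A,T}, M:{G} ∪→ {A,G,T}; cost 1
[col 0] FIKLM: children FK:{C,G}, ILM:{A,G,T} ∩→ {G}; cost 0
[col 0] FIKLMO: children FIKLM:{G}, O:{A} ∪→ {A,G}; cost 1
[col 1] FK: children F:{C}, K:{G} ∪→ {C,G}; cost 1
[col 1] IL: children I:{A}, L:{C} ∪→ {A,C}; cost 1
[col 1] ILM: children IL:{A,C}, M:{C} ∩→ {C}; cost 0
[col 1] FIKLM: children FK:{C,G}, ILM:{C} ∩→ {C}; cost 0
[col 1] FIKLMO: children FIKLM:{C}, O:{C} ∩→ {C}; cost 0
[col 2] FK: children F:{G}, K:{T} ∪→ {G,T}; cost 1
[col 2] IL: children I:{C}, L:{C} ∩→ {C}; cost 0
[col 2] ILM: children IL:{C}, M:{C} ∩→ {C}; cost 0
[col 2] FIKLM: children FK:{G,T}, ILM:{C} ∪→ {C,G,T}; cost 1
[col 2] FIKLMO: children FIKLM:{C,G,T}, O:{A} ∪→ {A,C,G,T}; cost 1
[col 3] FK: children F:{C}, K:{G} ∪→ {C,G}; cost 1
[col 3] IL: children I:{G}, L:{G} ∩→ {G}; cost 0
[col 3] ILM: children IL:{G}, M:{A} ∪→ {A,G}; cost 1
[col 3] FIKLM: children FK:{C,G}, ILM:{A,G} ∩→ {G}; cost 0
[col 3] FIKLMO: children FIKLM:{G}, O:{G} ∩→ {G}; cost 0
[col 4] FK: children F:{C}, K:{A} ∪→ {A,C}; cost 1
[col 4] IL: children I:{A}, L:{C} ∪→ {A,C}; cost 1
[col 4] ILM: children IL:{A,C}, M:{A} ∩→ {A}; cost 0
[col 4] FIKLM: children FK:{A,C}, ILM:{A} ∩→ {A}; cost 0
[col 4] FIKLMO: children FIKLM:{A}, O:{T} ∪→ {A,T}; cost 1
[col 5] FK: children F:{T}, K:{T} ∩→ {T}; cost 0
[col 5] IL: children I:{A}, L:{C} ∪→ {A,C}; cost 1
[col 5] ILM: children IL:{A,C}, M:{A} ∩→ {A}; cost 0
[col 5] FIKLM: children FK:{T}, ILM:{A} ∪→ {A,T}; cost 1
[col 5] FIKLMO: children FIKLM:{A,T}, O:{C} ∪→ {A,C,T}; cost 1
[col 6] FK: children F:{C}, K:{C} ∩→ {C}; cost 0
[col 6] IL: children I:{G}, L:{G} ∩→ {G}; cost 0
[col 6] ILM: children IL:{G}, M:{C} ∪→ {C,G}; cost 1
[col 6] FIKLM: children FK:{C}, ILM:{C,G} ∩→ {C}; cost 0
[col 6] FIKLMO: children FIKLM:{C}, O:{G} ∪→ {C,G}; cost 1
[col 7] FK: children F:{T}, K:{G} ∪→ {G,T}; cost 1
[col 7] IL: children I:{G}, L:{T} ∪→ {G,T}; cost 1
[col 7] ILM: children IL:{G,T}, M:{A} ∪→ {A,G,T}; cost 1
[col 7] FIKLM: children FK:{G,T}, ILM:{A,G,T} ∩→ {G,T}; cost 0
[col 7] FIKLMO: children FIKLM:{G,T}, O:{A} ∪→ {A,G,T}; cost 1
per-site changes: [4, 2, 3, 2, 3, 3, 2, 4]; total = 23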